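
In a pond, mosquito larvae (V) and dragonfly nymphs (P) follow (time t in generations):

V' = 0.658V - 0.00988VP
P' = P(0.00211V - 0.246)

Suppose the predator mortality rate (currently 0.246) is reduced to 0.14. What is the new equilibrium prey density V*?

V* ≈ 66.4

At the interior fixed point, setting dP/dt = 0 with P > 0 fixes V* = (predator death rate)/(VP coefficient) — independent of the other coefficients.
With the change, V* = 0.14/0.00211 = 66.4; it falls from 117.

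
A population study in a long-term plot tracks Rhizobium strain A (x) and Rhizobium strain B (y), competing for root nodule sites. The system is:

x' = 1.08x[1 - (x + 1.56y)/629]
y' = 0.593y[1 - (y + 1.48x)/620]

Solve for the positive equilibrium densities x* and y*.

Setting both brackets to zero gives the nullclines x + 1.56y = 629 and 1.48x + y = 620.
Substituting y = 620 - 1.48x into the first: x(1 - 1.56·1.48) = 629 - 1.56·620.
So x* = -338/-1.31 = 258, and then y* = 620 - 1.48·258 = 238.

x* ≈ 258, y* ≈ 238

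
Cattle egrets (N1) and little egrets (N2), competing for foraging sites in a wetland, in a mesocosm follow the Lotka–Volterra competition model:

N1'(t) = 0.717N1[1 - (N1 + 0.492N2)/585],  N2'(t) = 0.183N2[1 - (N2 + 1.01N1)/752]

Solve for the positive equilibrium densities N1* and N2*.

N1* ≈ 427, N2* ≈ 320

Setting both brackets to zero gives the nullclines N1 + 0.492N2 = 585 and 1.01N1 + N2 = 752.
Substituting N2 = 752 - 1.01N1 into the first: N1(1 - 0.492·1.01) = 585 - 0.492·752.
So N1* = 215/0.503 = 427, and then N2* = 752 - 1.01·427 = 320.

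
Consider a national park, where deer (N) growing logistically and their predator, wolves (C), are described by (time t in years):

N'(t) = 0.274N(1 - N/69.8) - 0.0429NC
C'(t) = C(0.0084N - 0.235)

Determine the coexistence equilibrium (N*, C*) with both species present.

From dC/dt = 0 with C > 0: 0.0084N* = 0.235, so N* = 28.
Substitute into dN/dt = 0: 0.274(1 - 28/69.8) = 0.0429C*.
The bracket is 0.599, giving C* = 0.164/0.0429 = 3.83.

N* ≈ 28, C* ≈ 3.83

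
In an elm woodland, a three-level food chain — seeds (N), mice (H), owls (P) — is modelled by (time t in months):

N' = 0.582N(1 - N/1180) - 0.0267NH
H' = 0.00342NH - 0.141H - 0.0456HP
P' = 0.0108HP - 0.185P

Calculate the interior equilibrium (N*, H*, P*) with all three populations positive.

N* ≈ 253, H* ≈ 17.1, P* ≈ 15.9

From dP/dt = 0: 0.0108H* = 0.185, so H* = 17.1.
From dN/dt = 0: 0.582(1 - N*/1180) = 0.0267·17.1, giving N* = 1180·(1 - 0.786) = 253.
From dH/dt = 0: 0.00342·253 - 0.141 = 0.0456P*, so P* = 0.723/0.0456 = 15.9.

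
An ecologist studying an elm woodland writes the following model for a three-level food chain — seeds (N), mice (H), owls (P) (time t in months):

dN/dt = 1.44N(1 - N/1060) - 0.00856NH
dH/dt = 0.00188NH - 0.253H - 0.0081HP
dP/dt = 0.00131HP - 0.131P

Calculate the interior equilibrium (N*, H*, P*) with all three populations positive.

From dP/dt = 0: 0.00131H* = 0.131, so H* = 100.
From dN/dt = 0: 1.44(1 - N*/1060) = 0.00856·100, giving N* = 1060·(1 - 0.594) = 430.
From dH/dt = 0: 0.00188·430 - 0.253 = 0.0081P*, so P* = 0.555/0.0081 = 68.5.

N* ≈ 430, H* ≈ 100, P* ≈ 68.5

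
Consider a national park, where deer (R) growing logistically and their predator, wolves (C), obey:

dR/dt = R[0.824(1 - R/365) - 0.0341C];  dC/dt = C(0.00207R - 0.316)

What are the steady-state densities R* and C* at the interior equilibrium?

R* ≈ 153, C* ≈ 14.1

From dC/dt = 0 with C > 0: 0.00207R* = 0.316, so R* = 153.
Substitute into dR/dt = 0: 0.824(1 - 153/365) = 0.0341C*.
The bracket is 0.582, giving C* = 0.479/0.0341 = 14.1.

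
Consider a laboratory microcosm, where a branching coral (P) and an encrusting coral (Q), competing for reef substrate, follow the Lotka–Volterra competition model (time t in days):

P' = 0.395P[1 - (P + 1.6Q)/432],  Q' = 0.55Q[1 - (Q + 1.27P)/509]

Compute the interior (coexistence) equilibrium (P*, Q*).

Setting both brackets to zero gives the nullclines P + 1.6Q = 432 and 1.27P + Q = 509.
Substituting Q = 509 - 1.27P into the first: P(1 - 1.6·1.27) = 432 - 1.6·509.
So P* = -382/-1.03 = 371, and then Q* = 509 - 1.27·371 = 38.4.

P* ≈ 371, Q* ≈ 38.4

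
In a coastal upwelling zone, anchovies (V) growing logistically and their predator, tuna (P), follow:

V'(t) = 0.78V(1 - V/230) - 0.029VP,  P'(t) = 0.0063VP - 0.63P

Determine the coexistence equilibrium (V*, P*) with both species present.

From dP/dt = 0 with P > 0: 0.0063V* = 0.63, so V* = 100.
Substitute into dV/dt = 0: 0.78(1 - 100/230) = 0.029P*.
The bracket is 0.565, giving P* = 0.441/0.029 = 15.2.

V* ≈ 100, P* ≈ 15.2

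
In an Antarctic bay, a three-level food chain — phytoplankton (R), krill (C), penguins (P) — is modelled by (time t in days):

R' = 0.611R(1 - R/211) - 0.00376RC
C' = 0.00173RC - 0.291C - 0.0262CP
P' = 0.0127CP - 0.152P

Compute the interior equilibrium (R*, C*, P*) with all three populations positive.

From dP/dt = 0: 0.0127C* = 0.152, so C* = 12.
From dR/dt = 0: 0.611(1 - R*/211) = 0.00376·12, giving R* = 211·(1 - 0.0737) = 195.
From dC/dt = 0: 0.00173·195 - 0.291 = 0.0262P*, so P* = 0.0471/0.0262 = 1.8.

R* ≈ 195, C* ≈ 12, P* ≈ 1.8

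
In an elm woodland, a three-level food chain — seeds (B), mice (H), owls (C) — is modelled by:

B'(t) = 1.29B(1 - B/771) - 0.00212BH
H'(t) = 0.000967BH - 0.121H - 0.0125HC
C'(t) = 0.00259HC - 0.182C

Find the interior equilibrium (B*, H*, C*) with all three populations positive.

From dC/dt = 0: 0.00259H* = 0.182, so H* = 70.3.
From dB/dt = 0: 1.29(1 - B*/771) = 0.00212·70.3, giving B* = 771·(1 - 0.115) = 682.
From dH/dt = 0: 0.000967·682 - 0.121 = 0.0125C*, so C* = 0.538/0.0125 = 43.1.

B* ≈ 682, H* ≈ 70.3, C* ≈ 43.1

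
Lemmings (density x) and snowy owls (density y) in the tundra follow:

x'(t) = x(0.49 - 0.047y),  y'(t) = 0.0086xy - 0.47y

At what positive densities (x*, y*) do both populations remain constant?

Set dy/dt = 0 with y > 0: 0.0086x - 0.47 = 0, so x* = 0.47/0.0086 = 54.7.
Set dx/dt = 0 with x > 0: 0.49 - 0.047y = 0, so y* = 0.49/0.047 = 10.4.

x* ≈ 54.7, y* ≈ 10.4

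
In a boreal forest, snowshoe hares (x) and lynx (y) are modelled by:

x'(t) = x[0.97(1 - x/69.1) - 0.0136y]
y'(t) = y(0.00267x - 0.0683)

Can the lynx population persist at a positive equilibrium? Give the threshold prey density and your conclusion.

The predator equation gives dy/dt > 0 only when x > 0.0683/0.00267 = 25.6.
Without the predator, x → K = 69.1. Since 69.1 > 25.6, the predator can invade and persist.

Threshold x = 25.6; K > 25.6, so yes, the predator persists.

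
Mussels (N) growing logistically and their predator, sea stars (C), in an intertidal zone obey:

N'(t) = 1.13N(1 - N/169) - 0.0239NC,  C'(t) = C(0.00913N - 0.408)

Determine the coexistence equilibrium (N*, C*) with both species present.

N* ≈ 44.7, C* ≈ 34.8

From dC/dt = 0 with C > 0: 0.00913N* = 0.408, so N* = 44.7.
Substitute into dN/dt = 0: 1.13(1 - 44.7/169) = 0.0239C*.
The bracket is 0.736, giving C* = 0.831/0.0239 = 34.8.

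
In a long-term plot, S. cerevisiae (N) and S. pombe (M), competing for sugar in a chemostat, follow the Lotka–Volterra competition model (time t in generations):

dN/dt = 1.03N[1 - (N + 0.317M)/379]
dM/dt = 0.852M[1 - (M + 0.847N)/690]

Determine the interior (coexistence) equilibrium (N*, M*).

Setting both brackets to zero gives the nullclines N + 0.317M = 379 and 0.847N + M = 690.
Substituting M = 690 - 0.847N into the first: N(1 - 0.317·0.847) = 379 - 0.317·690.
So N* = 160/0.732 = 219, and then M* = 690 - 0.847·219 = 504.

N* ≈ 219, M* ≈ 504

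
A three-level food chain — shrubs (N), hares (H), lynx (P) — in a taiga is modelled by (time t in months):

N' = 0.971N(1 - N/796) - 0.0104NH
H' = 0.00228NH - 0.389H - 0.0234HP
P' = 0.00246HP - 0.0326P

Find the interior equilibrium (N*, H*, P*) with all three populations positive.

From dP/dt = 0: 0.00246H* = 0.0326, so H* = 13.3.
From dN/dt = 0: 0.971(1 - N*/796) = 0.0104·13.3, giving N* = 796·(1 - 0.142) = 683.
From dH/dt = 0: 0.00228·683 - 0.389 = 0.0234P*, so P* = 1.17/0.0234 = 49.9.

N* ≈ 683, H* ≈ 13.3, P* ≈ 49.9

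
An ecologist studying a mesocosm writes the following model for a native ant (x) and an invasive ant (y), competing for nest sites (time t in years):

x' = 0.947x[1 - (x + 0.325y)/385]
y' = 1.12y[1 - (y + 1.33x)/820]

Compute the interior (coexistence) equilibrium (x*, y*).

Setting both brackets to zero gives the nullclines x + 0.325y = 385 and 1.33x + y = 820.
Substituting y = 820 - 1.33x into the first: x(1 - 0.325·1.33) = 385 - 0.325·820.
So x* = 118/0.568 = 209, and then y* = 820 - 1.33·209 = 542.

x* ≈ 209, y* ≈ 542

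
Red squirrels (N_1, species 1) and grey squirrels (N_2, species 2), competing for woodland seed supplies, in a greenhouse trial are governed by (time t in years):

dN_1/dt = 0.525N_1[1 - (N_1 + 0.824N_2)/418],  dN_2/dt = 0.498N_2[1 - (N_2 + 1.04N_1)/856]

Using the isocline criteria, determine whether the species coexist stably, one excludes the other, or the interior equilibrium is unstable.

Compare the nullcline intercepts: K1/α12 = 418/0.824 = 507 < K2 = 856; K2/α21 = 856/1.04 = 823 > K1 = 418.
Since the inequalities point opposite ways, species 2 can invade but species 1 cannot.

species 2 excludes species 1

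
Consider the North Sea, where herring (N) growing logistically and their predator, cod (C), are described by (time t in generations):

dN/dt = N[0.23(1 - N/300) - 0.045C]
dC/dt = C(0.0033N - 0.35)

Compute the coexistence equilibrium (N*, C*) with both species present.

N* ≈ 106, C* ≈ 3.3

From dC/dt = 0 with C > 0: 0.0033N* = 0.35, so N* = 106.
Substitute into dN/dt = 0: 0.23(1 - 106/300) = 0.045C*.
The bracket is 0.646, giving C* = 0.149/0.045 = 3.3.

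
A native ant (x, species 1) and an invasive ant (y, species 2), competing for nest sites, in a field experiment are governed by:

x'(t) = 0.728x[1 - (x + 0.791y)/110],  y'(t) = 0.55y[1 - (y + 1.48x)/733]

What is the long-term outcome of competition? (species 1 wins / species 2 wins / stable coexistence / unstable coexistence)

Compare the nullcline intercepts: K1/α12 = 110/0.791 = 139 < K2 = 733; K2/α21 = 733/1.48 = 495 > K1 = 110.
Since the inequalities point opposite ways, species 2 can invade but species 1 cannot.

species 2 excludes species 1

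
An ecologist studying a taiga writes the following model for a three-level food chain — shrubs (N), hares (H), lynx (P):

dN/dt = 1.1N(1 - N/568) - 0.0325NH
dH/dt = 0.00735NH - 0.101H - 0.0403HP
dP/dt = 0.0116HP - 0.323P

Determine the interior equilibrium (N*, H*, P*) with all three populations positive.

N* ≈ 101, H* ≈ 27.8, P* ≈ 15.9

From dP/dt = 0: 0.0116H* = 0.323, so H* = 27.8.
From dN/dt = 0: 1.1(1 - N*/568) = 0.0325·27.8, giving N* = 568·(1 - 0.823) = 101.
From dH/dt = 0: 0.00735·101 - 0.101 = 0.0403P*, so P* = 0.639/0.0403 = 15.9.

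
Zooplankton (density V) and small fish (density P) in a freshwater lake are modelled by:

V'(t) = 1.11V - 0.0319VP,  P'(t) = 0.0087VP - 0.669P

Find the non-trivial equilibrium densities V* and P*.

Set dP/dt = 0 with P > 0: 0.0087V - 0.669 = 0, so V* = 0.669/0.0087 = 76.9.
Set dV/dt = 0 with V > 0: 1.11 - 0.0319P = 0, so P* = 1.11/0.0319 = 34.8.

V* ≈ 76.9, P* ≈ 34.8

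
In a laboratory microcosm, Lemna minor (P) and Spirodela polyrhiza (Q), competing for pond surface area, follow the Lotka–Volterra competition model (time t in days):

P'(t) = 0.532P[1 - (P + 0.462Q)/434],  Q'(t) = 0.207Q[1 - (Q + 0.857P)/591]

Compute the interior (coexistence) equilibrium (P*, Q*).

P* ≈ 266, Q* ≈ 363

Setting both brackets to zero gives the nullclines P + 0.462Q = 434 and 0.857P + Q = 591.
Substituting Q = 591 - 0.857P into the first: P(1 - 0.462·0.857) = 434 - 0.462·591.
So P* = 161/0.604 = 266, and then Q* = 591 - 0.857·266 = 363.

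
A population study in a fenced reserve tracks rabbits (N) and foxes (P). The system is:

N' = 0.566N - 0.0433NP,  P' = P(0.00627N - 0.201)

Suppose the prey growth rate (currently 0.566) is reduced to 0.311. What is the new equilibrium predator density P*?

At the interior fixed point, setting dN/dt = 0 with N > 0 fixes P* = (prey growth rate)/(NP coefficient) — independent of the other coefficients.
With the change, P* = 0.311/0.0433 = 7.18; it falls from 13.1.

P* ≈ 7.18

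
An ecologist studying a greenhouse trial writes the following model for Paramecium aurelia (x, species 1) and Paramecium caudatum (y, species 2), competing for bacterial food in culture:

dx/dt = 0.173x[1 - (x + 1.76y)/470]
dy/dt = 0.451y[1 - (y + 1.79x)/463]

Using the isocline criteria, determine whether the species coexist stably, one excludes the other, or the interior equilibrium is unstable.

unstable coexistence (outcome depends on initial conditions)

Compare the nullcline intercepts: K1/α12 = 470/1.76 = 267 < K2 = 463; K2/α21 = 463/1.79 = 259 < K1 = 470.
Since both are reversed, neither can invade when rare; the interior point is a saddle.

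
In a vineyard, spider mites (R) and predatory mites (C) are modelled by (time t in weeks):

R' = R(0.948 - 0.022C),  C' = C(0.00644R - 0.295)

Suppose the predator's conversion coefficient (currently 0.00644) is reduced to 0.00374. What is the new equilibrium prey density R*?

At the interior fixed point, setting dC/dt = 0 with C > 0 fixes R* = (predator death rate)/(RC coefficient) — independent of the other coefficients.
With the change, R* = 0.295/0.00374 = 78.9; it rises from 45.8.

R* ≈ 78.9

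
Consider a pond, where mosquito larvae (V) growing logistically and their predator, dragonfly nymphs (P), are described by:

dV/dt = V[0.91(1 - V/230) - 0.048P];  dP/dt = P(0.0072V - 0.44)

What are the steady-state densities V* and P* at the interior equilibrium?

V* ≈ 61.1, P* ≈ 13.9

From dP/dt = 0 with P > 0: 0.0072V* = 0.44, so V* = 61.1.
Substitute into dV/dt = 0: 0.91(1 - 61.1/230) = 0.048P*.
The bracket is 0.734, giving P* = 0.668/0.048 = 13.9.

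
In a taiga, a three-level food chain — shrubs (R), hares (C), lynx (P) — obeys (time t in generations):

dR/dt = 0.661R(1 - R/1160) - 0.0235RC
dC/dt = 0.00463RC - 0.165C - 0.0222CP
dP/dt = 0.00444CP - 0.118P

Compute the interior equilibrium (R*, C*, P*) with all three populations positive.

From dP/dt = 0: 0.00444C* = 0.118, so C* = 26.6.
From dR/dt = 0: 0.661(1 - R*/1160) = 0.0235·26.6, giving R* = 1160·(1 - 0.945) = 64.
From dC/dt = 0: 0.00463·64 - 0.165 = 0.0222P*, so P* = 0.131/0.0222 = 5.91.

R* ≈ 64, C* ≈ 26.6, P* ≈ 5.91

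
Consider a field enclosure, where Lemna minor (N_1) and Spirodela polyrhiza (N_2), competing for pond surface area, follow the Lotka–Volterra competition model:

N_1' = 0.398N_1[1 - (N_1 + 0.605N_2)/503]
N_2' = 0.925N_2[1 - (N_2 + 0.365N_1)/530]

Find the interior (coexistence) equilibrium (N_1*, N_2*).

Setting both brackets to zero gives the nullclines N_1 + 0.605N_2 = 503 and 0.365N_1 + N_2 = 530.
Substituting N_2 = 530 - 0.365N_1 into the first: N_1(1 - 0.605·0.365) = 503 - 0.605·530.
So N_1* = 182/0.779 = 234, and then N_2* = 530 - 0.365·234 = 445.

N_1* ≈ 234, N_2* ≈ 445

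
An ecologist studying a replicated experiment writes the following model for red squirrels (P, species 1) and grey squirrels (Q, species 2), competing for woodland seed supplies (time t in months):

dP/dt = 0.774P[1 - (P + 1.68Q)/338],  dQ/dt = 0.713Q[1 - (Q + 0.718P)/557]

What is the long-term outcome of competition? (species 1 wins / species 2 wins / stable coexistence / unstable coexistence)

species 2 excludes species 1

Compare the nullcline intercepts: K1/α12 = 338/1.68 = 201 < K2 = 557; K2/α21 = 557/0.718 = 776 > K1 = 338.
Since the inequalities point opposite ways, species 2 can invade but species 1 cannot.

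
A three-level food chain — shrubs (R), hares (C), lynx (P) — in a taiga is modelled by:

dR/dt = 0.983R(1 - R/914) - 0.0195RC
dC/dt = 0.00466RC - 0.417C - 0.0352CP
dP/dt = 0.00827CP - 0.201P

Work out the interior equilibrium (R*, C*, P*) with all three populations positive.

From dP/dt = 0: 0.00827C* = 0.201, so C* = 24.3.
From dR/dt = 0: 0.983(1 - R*/914) = 0.0195·24.3, giving R* = 914·(1 - 0.482) = 473.
From dC/dt = 0: 0.00466·473 - 0.417 = 0.0352P*, so P* = 1.79/0.0352 = 50.8.

R* ≈ 473, C* ≈ 24.3, P* ≈ 50.8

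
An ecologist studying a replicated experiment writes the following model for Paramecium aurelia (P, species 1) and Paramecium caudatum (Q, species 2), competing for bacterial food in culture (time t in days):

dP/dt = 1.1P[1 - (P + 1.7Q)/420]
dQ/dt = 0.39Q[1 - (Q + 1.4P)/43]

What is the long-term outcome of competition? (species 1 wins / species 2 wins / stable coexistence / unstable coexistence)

Compare the nullcline intercepts: K1/α12 = 420/1.7 = 247 > K2 = 43; K2/α21 = 43/1.4 = 30.7 < K1 = 420.
Since the inequalities point opposite ways, species 1 can invade but species 2 cannot.

species 1 excludes species 2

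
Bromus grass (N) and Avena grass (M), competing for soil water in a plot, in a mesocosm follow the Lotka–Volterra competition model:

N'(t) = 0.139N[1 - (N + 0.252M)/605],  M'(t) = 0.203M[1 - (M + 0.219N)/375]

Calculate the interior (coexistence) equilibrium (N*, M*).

N* ≈ 540, M* ≈ 257

Setting both brackets to zero gives the nullclines N + 0.252M = 605 and 0.219N + M = 375.
Substituting M = 375 - 0.219N into the first: N(1 - 0.252·0.219) = 605 - 0.252·375.
So N* = 510/0.945 = 540, and then M* = 375 - 0.219·540 = 257.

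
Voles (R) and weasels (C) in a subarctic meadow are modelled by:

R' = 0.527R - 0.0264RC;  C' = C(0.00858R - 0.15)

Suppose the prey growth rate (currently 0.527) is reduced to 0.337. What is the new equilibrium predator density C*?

C* ≈ 12.8

At the interior fixed point, setting dR/dt = 0 with R > 0 fixes C* = (prey growth rate)/(RC coefficient) — independent of the other coefficients.
With the change, C* = 0.337/0.0264 = 12.8; it falls from 20.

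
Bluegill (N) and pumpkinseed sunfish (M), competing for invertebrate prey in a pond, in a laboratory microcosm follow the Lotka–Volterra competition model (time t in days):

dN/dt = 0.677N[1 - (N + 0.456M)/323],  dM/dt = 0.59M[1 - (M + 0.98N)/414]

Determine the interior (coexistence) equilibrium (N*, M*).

Setting both brackets to zero gives the nullclines N + 0.456M = 323 and 0.98N + M = 414.
Substituting M = 414 - 0.98N into the first: N(1 - 0.456·0.98) = 323 - 0.456·414.
So N* = 134/0.553 = 243, and then M* = 414 - 0.98·243 = 176.

N* ≈ 243, M* ≈ 176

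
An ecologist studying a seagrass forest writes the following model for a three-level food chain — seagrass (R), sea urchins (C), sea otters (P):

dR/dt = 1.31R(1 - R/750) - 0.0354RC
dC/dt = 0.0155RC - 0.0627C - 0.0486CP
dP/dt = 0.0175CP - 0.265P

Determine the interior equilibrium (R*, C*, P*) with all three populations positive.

R* ≈ 443, C* ≈ 15.1, P* ≈ 140

From dP/dt = 0: 0.0175C* = 0.265, so C* = 15.1.
From dR/dt = 0: 1.31(1 - R*/750) = 0.0354·15.1, giving R* = 750·(1 - 0.409) = 443.
From dC/dt = 0: 0.0155·443 - 0.0627 = 0.0486P*, so P* = 6.81/0.0486 = 140.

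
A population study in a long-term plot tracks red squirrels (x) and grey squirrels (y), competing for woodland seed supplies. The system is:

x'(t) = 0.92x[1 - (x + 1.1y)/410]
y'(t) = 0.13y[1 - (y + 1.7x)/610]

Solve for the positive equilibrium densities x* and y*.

x* ≈ 300, y* ≈ 100

Setting both brackets to zero gives the nullclines x + 1.1y = 410 and 1.7x + y = 610.
Substituting y = 610 - 1.7x into the first: x(1 - 1.1·1.7) = 410 - 1.1·610.
So x* = -261/-0.87 = 300, and then y* = 610 - 1.7·300 = 100.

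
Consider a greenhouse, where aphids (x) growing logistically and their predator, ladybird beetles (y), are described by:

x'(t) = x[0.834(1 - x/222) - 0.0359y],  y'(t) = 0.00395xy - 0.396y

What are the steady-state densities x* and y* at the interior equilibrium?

x* ≈ 100, y* ≈ 12.7

From dy/dt = 0 with y > 0: 0.00395x* = 0.396, so x* = 100.
Substitute into dx/dt = 0: 0.834(1 - 100/222) = 0.0359y*.
The bracket is 0.548, giving y* = 0.457/0.0359 = 12.7.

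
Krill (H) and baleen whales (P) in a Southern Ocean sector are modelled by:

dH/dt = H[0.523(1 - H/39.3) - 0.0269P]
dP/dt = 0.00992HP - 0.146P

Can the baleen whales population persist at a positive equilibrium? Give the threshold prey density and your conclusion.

Threshold H = 14.7; K > 14.7, so yes, the predator persists.

The predator equation gives dP/dt > 0 only when H > 0.146/0.00992 = 14.7.
Without the predator, H → K = 39.3. Since 39.3 > 14.7, the predator can invade and persist.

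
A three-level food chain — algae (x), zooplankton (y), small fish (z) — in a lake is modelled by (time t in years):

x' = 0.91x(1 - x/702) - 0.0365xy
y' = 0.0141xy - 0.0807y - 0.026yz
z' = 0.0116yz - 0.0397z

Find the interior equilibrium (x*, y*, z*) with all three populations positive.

From dz/dt = 0: 0.0116y* = 0.0397, so y* = 3.42.
From dx/dt = 0: 0.91(1 - x*/702) = 0.0365·3.42, giving x* = 702·(1 - 0.137) = 606.
From dy/dt = 0: 0.0141·606 - 0.0807 = 0.026z*, so z* = 8.46/0.026 = 325.

x* ≈ 606, y* ≈ 3.42, z* ≈ 325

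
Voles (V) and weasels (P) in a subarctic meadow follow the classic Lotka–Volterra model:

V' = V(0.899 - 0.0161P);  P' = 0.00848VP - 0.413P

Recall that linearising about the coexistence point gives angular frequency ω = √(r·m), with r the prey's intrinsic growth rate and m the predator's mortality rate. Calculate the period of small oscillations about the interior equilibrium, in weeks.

Here r = 0.899 and m = 0.413, so r·m = 0.371.
ω = √0.371 = 0.609 per week, hence T = 2π/ω ≈ 10.3 weeks.

T ≈ 10.3 weeks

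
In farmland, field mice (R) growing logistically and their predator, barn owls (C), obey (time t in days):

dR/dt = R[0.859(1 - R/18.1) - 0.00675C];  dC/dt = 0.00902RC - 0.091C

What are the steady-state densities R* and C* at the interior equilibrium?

From dC/dt = 0 with C > 0: 0.00902R* = 0.091, so R* = 10.1.
Substitute into dR/dt = 0: 0.859(1 - 10.1/18.1) = 0.00675C*.
The bracket is 0.443, giving C* = 0.38/0.00675 = 56.3.

R* ≈ 10.1, C* ≈ 56.3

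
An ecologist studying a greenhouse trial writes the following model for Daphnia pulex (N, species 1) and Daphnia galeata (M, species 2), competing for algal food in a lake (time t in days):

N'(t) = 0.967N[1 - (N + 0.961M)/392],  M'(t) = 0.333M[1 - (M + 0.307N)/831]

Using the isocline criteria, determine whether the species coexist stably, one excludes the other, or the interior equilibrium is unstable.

Compare the nullcline intercepts: K1/α12 = 392/0.961 = 408 < K2 = 831; K2/α21 = 831/0.307 = 2710 > K1 = 392.
Since the inequalities point opposite ways, species 2 can invade but species 1 cannot.

species 2 excludes species 1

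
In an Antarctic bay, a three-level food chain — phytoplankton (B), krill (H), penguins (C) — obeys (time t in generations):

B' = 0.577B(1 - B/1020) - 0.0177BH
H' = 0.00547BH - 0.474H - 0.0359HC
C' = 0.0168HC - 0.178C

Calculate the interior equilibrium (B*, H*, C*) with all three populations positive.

From dC/dt = 0: 0.0168H* = 0.178, so H* = 10.6.
From dB/dt = 0: 0.577(1 - B*/1020) = 0.0177·10.6, giving B* = 1020·(1 - 0.325) = 688.
From dH/dt = 0: 0.00547·688 - 0.474 = 0.0359C*, so C* = 3.29/0.0359 = 91.7.

B* ≈ 688, H* ≈ 10.6, C* ≈ 91.7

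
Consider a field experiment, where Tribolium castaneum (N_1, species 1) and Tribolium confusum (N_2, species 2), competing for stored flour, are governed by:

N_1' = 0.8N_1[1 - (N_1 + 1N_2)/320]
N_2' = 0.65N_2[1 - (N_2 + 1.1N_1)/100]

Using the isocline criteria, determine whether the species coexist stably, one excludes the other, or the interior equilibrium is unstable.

Compare the nullcline intercepts: K1/α12 = 320/1 = 320 > K2 = 100; K2/α21 = 100/1.1 = 90.9 < K1 = 320.
Since the inequalities point opposite ways, species 1 can invade but species 2 cannot.

species 1 excludes species 2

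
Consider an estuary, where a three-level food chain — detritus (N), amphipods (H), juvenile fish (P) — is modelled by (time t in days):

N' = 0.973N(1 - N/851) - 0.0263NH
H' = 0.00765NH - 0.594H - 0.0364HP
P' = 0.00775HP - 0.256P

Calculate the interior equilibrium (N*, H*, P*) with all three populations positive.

N* ≈ 91.2, H* ≈ 33, P* ≈ 2.84

From dP/dt = 0: 0.00775H* = 0.256, so H* = 33.
From dN/dt = 0: 0.973(1 - N*/851) = 0.0263·33, giving N* = 851·(1 - 0.893) = 91.2.
From dH/dt = 0: 0.00765·91.2 - 0.594 = 0.0364P*, so P* = 0.104/0.0364 = 2.84.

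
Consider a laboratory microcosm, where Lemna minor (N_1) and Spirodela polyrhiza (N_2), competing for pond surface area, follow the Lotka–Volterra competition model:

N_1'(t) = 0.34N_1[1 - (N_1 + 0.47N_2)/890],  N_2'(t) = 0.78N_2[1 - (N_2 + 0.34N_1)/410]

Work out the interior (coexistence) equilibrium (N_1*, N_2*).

Setting both brackets to zero gives the nullclines N_1 + 0.47N_2 = 890 and 0.34N_1 + N_2 = 410.
Substituting N_2 = 410 - 0.34N_1 into the first: N_1(1 - 0.47·0.34) = 890 - 0.47·410.
So N_1* = 697/0.84 = 830, and then N_2* = 410 - 0.34·830 = 128.

N_1* ≈ 830, N_2* ≈ 128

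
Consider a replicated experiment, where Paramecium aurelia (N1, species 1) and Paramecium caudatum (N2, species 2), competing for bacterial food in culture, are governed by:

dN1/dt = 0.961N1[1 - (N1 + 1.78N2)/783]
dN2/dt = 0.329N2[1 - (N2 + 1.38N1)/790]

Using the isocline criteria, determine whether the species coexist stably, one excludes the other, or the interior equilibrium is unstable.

unstable coexistence (outcome depends on initial conditions)

Compare the nullcline intercepts: K1/α12 = 783/1.78 = 440 < K2 = 790; K2/α21 = 790/1.38 = 572 < K1 = 783.
Since both are reversed, neither can invade when rare; the interior point is a saddle.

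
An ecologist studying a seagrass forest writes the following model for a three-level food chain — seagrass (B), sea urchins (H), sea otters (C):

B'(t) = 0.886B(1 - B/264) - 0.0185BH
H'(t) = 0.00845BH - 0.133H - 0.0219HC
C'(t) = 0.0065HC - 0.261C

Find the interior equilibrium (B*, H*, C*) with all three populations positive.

B* ≈ 42.7, H* ≈ 40.2, C* ≈ 10.4

From dC/dt = 0: 0.0065H* = 0.261, so H* = 40.2.
From dB/dt = 0: 0.886(1 - B*/264) = 0.0185·40.2, giving B* = 264·(1 - 0.838) = 42.7.
From dH/dt = 0: 0.00845·42.7 - 0.133 = 0.0219C*, so C* = 0.227/0.0219 = 10.4.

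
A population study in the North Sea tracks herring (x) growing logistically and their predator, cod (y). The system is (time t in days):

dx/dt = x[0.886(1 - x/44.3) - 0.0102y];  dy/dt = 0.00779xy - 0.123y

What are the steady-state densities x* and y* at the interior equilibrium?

x* ≈ 15.8, y* ≈ 55.9

From dy/dt = 0 with y > 0: 0.00779x* = 0.123, so x* = 15.8.
Substitute into dx/dt = 0: 0.886(1 - 15.8/44.3) = 0.0102y*.
The bracket is 0.644, giving y* = 0.57/0.0102 = 55.9.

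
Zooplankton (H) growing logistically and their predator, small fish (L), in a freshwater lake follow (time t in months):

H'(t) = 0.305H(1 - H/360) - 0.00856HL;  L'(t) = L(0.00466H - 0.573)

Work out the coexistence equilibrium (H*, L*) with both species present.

From dL/dt = 0 with L > 0: 0.00466H* = 0.573, so H* = 123.
Substitute into dH/dt = 0: 0.305(1 - 123/360) = 0.00856L*.
The bracket is 0.658, giving L* = 0.201/0.00856 = 23.5.

H* ≈ 123, L* ≈ 23.5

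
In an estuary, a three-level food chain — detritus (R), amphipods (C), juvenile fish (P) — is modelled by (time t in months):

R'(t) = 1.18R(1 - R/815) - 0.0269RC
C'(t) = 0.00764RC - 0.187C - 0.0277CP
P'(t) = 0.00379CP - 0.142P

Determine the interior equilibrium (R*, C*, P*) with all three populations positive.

From dP/dt = 0: 0.00379C* = 0.142, so C* = 37.5.
From dR/dt = 0: 1.18(1 - R*/815) = 0.0269·37.5, giving R* = 815·(1 - 0.854) = 119.
From dC/dt = 0: 0.00764·119 - 0.187 = 0.0277P*, so P* = 0.721/0.0277 = 26.

R* ≈ 119, C* ≈ 37.5, P* ≈ 26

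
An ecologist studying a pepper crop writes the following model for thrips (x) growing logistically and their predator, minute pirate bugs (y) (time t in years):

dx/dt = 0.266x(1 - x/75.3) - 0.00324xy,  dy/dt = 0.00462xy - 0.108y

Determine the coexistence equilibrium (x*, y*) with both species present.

x* ≈ 23.4, y* ≈ 56.6

From dy/dt = 0 with y > 0: 0.00462x* = 0.108, so x* = 23.4.
Substitute into dx/dt = 0: 0.266(1 - 23.4/75.3) = 0.00324y*.
The bracket is 0.69, giving y* = 0.183/0.00324 = 56.6.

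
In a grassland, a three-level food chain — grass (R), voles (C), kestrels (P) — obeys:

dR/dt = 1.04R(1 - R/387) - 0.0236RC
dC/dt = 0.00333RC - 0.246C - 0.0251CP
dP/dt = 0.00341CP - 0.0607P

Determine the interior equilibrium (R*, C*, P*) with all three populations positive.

From dP/dt = 0: 0.00341C* = 0.0607, so C* = 17.8.
From dR/dt = 0: 1.04(1 - R*/387) = 0.0236·17.8, giving R* = 387·(1 - 0.404) = 231.
From dC/dt = 0: 0.00333·231 - 0.246 = 0.0251P*, so P* = 0.522/0.0251 = 20.8.

R* ≈ 231, C* ≈ 17.8, P* ≈ 20.8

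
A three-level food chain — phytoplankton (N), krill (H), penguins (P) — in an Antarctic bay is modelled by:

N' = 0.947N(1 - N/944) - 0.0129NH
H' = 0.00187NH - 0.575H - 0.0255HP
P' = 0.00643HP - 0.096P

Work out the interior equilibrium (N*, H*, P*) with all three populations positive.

From dP/dt = 0: 0.00643H* = 0.096, so H* = 14.9.
From dN/dt = 0: 0.947(1 - N*/944) = 0.0129·14.9, giving N* = 944·(1 - 0.203) = 752.
From dH/dt = 0: 0.00187·752 - 0.575 = 0.0255P*, so P* = 0.831/0.0255 = 32.6.

N* ≈ 752, H* ≈ 14.9, P* ≈ 32.6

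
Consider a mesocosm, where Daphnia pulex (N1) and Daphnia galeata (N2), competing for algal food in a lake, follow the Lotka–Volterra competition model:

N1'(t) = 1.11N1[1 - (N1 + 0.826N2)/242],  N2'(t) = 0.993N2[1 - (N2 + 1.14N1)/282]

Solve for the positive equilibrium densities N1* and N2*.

Setting both brackets to zero gives the nullclines N1 + 0.826N2 = 242 and 1.14N1 + N2 = 282.
Substituting N2 = 282 - 1.14N1 into the first: N1(1 - 0.826·1.14) = 242 - 0.826·282.
So N1* = 9.07/0.0584 = 155, and then N2* = 282 - 1.14·155 = 105.

N1* ≈ 155, N2* ≈ 105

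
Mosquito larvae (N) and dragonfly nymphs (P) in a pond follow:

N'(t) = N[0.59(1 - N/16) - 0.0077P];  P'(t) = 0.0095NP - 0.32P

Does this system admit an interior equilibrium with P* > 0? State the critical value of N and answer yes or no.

The predator equation gives dP/dt > 0 only when N > 0.32/0.0095 = 33.7.
Without the predator, N → K = 16. Since 16 < 33.7, the predator cannot invade.

Threshold N = 33.7; K < 33.7, so no, the predator goes extinct.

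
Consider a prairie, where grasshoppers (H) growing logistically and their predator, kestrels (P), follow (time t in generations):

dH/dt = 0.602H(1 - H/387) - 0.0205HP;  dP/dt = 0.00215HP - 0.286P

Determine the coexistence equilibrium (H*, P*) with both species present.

H* ≈ 133, P* ≈ 19.3

From dP/dt = 0 with P > 0: 0.00215H* = 0.286, so H* = 133.
Substitute into dH/dt = 0: 0.602(1 - 133/387) = 0.0205P*.
The bracket is 0.656, giving P* = 0.395/0.0205 = 19.3.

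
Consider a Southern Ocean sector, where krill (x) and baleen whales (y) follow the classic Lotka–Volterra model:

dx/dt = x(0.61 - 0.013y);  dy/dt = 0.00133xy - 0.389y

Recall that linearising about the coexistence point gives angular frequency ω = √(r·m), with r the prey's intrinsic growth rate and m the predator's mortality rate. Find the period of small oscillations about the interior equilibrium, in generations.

T ≈ 12.9 generations

Here r = 0.61 and m = 0.389, so r·m = 0.237.
ω = √0.237 = 0.487 per generation, hence T = 2π/ω ≈ 12.9 generations.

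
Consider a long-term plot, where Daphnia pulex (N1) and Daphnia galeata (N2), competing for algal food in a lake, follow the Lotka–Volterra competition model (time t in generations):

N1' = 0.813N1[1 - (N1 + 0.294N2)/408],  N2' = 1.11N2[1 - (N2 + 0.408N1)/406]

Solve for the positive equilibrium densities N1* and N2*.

N1* ≈ 328, N2* ≈ 272

Setting both brackets to zero gives the nullclines N1 + 0.294N2 = 408 and 0.408N1 + N2 = 406.
Substituting N2 = 406 - 0.408N1 into the first: N1(1 - 0.294·0.408) = 408 - 0.294·406.
So N1* = 289/0.88 = 328, and then N2* = 406 - 0.408·328 = 272.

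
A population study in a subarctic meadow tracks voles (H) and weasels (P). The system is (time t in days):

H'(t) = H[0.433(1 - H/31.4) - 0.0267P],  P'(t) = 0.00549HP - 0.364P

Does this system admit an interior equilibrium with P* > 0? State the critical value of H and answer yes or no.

Threshold H = 66.3; K < 66.3, so no, the predator goes extinct.

The predator equation gives dP/dt > 0 only when H > 0.364/0.00549 = 66.3.
Without the predator, H → K = 31.4. Since 31.4 < 66.3, the predator cannot invade.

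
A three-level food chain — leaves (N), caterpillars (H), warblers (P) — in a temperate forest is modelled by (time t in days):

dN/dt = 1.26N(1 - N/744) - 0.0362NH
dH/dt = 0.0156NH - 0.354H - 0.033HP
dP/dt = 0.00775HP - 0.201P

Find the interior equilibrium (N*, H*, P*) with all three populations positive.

From dP/dt = 0: 0.00775H* = 0.201, so H* = 25.9.
From dN/dt = 0: 1.26(1 - N*/744) = 0.0362·25.9, giving N* = 744·(1 - 0.745) = 190.
From dH/dt = 0: 0.0156·190 - 0.354 = 0.033P*, so P* = 2.6/0.033 = 78.9.

N* ≈ 190, H* ≈ 25.9, P* ≈ 78.9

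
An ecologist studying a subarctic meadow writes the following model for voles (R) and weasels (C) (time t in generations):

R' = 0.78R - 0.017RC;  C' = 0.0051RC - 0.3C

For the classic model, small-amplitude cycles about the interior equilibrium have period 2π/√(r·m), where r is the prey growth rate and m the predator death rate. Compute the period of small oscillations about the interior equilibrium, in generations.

Here r = 0.78 and m = 0.3, so r·m = 0.234.
ω = √0.234 = 0.484 per generation, hence T = 2π/ω ≈ 13 generations.

T ≈ 13 generations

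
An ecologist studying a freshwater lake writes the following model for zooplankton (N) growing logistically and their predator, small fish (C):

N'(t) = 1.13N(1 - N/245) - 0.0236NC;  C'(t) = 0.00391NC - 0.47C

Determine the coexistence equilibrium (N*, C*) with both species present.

N* ≈ 120, C* ≈ 24.4

From dC/dt = 0 with C > 0: 0.00391N* = 0.47, so N* = 120.
Substitute into dN/dt = 0: 1.13(1 - 120/245) = 0.0236C*.
The bracket is 0.509, giving C* = 0.576/0.0236 = 24.4.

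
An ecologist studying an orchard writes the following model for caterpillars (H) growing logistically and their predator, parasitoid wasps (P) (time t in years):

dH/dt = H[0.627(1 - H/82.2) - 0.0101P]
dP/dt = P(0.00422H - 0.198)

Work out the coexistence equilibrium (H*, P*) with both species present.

H* ≈ 46.9, P* ≈ 26.6

From dP/dt = 0 with P > 0: 0.00422H* = 0.198, so H* = 46.9.
Substitute into dH/dt = 0: 0.627(1 - 46.9/82.2) = 0.0101P*.
The bracket is 0.429, giving P* = 0.269/0.0101 = 26.6.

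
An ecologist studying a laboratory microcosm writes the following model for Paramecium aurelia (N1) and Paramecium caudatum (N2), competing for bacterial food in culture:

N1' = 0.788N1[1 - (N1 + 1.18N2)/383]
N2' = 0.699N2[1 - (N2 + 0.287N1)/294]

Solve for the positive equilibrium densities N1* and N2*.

Setting both brackets to zero gives the nullclines N1 + 1.18N2 = 383 and 0.287N1 + N2 = 294.
Substituting N2 = 294 - 0.287N1 into the first: N1(1 - 1.18·0.287) = 383 - 1.18·294.
So N1* = 36.1/0.661 = 54.6, and then N2* = 294 - 0.287·54.6 = 278.

N1* ≈ 54.6, N2* ≈ 278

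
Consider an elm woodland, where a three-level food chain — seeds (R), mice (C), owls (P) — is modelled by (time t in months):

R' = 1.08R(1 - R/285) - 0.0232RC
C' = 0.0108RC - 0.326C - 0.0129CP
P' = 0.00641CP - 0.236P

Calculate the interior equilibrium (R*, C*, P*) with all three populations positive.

R* ≈ 59.6, C* ≈ 36.8, P* ≈ 24.6

From dP/dt = 0: 0.00641C* = 0.236, so C* = 36.8.
From dR/dt = 0: 1.08(1 - R*/285) = 0.0232·36.8, giving R* = 285·(1 - 0.791) = 59.6.
From dC/dt = 0: 0.0108·59.6 - 0.326 = 0.0129P*, so P* = 0.318/0.0129 = 24.6.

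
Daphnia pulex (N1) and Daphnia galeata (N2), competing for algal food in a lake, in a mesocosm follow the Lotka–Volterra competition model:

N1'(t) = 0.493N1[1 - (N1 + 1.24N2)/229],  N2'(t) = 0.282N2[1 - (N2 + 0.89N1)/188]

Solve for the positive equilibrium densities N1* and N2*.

N1* ≈ 39.8, N2* ≈ 153

Setting both brackets to zero gives the nullclines N1 + 1.24N2 = 229 and 0.89N1 + N2 = 188.
Substituting N2 = 188 - 0.89N1 into the first: N1(1 - 1.24·0.89) = 229 - 1.24·188.
So N1* = -4.12/-0.104 = 39.8, and then N2* = 188 - 0.89·39.8 = 153.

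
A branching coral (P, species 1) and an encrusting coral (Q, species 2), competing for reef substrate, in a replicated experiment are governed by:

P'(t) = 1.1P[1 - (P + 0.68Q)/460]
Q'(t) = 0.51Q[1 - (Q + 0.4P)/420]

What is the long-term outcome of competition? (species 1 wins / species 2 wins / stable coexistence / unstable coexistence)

Compare the nullcline intercepts: K1/α12 = 460/0.68 = 676 > K2 = 420; K2/α21 = 420/0.4 = 1050 > K1 = 460.
Since both inequalities hold, each species can invade when rare, so the interior equilibrium is stable.

stable coexistence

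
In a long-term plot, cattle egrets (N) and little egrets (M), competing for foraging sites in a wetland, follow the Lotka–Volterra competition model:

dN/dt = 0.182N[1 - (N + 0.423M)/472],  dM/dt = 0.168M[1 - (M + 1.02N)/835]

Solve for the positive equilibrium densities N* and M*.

Setting both brackets to zero gives the nullclines N + 0.423M = 472 and 1.02N + M = 835.
Substituting M = 835 - 1.02N into the first: N(1 - 0.423·1.02) = 472 - 0.423·835.
So N* = 119/0.569 = 209, and then M* = 835 - 1.02·209 = 622.

N* ≈ 209, M* ≈ 622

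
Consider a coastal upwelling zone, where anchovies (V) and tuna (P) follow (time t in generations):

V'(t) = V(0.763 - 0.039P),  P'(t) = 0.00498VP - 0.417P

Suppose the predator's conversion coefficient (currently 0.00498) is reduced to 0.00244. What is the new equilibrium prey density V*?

At the interior fixed point, setting dP/dt = 0 with P > 0 fixes V* = (predator death rate)/(VP coefficient) — independent of the other coefficients.
With the change, V* = 0.417/0.00244 = 171; it rises from 83.7.

V* ≈ 171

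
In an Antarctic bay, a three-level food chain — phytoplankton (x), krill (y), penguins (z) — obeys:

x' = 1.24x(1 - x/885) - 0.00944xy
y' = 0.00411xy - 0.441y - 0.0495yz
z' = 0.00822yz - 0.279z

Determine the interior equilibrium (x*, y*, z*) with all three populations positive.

x* ≈ 656, y* ≈ 33.9, z* ≈ 45.6

From dz/dt = 0: 0.00822y* = 0.279, so y* = 33.9.
From dx/dt = 0: 1.24(1 - x*/885) = 0.00944·33.9, giving x* = 885·(1 - 0.258) = 656.
From dy/dt = 0: 0.00411·656 - 0.441 = 0.0495z*, so z* = 2.26/0.0495 = 45.6.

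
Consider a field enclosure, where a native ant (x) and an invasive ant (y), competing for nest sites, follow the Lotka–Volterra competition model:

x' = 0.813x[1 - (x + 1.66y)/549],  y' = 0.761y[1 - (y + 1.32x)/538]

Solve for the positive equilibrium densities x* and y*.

x* ≈ 289, y* ≈ 157

Setting both brackets to zero gives the nullclines x + 1.66y = 549 and 1.32x + y = 538.
Substituting y = 538 - 1.32x into the first: x(1 - 1.66·1.32) = 549 - 1.66·538.
So x* = -344/-1.19 = 289, and then y* = 538 - 1.32·289 = 157.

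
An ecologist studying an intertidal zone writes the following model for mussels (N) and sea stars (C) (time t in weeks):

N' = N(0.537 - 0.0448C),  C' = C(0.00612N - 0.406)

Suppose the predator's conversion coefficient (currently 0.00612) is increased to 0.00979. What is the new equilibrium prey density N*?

At the interior fixed point, setting dC/dt = 0 with C > 0 fixes N* = (predator death rate)/(NC coefficient) — independent of the other coefficients.
With the change, N* = 0.406/0.00979 = 41.5; it falls from 66.3.

N* ≈ 41.5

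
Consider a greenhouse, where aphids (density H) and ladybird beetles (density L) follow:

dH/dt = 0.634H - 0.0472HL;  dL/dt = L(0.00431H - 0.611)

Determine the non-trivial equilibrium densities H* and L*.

H* ≈ 142, L* ≈ 13.4

Set dL/dt = 0 with L > 0: 0.00431H - 0.611 = 0, so H* = 0.611/0.00431 = 142.
Set dH/dt = 0 with H > 0: 0.634 - 0.0472L = 0, so L* = 0.634/0.0472 = 13.4.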